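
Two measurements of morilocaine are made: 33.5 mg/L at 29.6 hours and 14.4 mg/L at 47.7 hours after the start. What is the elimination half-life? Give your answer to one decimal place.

14.9 hours

Over Δt = 47.7 − 29.6 = 18.1 hours, the level fell by a factor of 33.5/14.4 ≈ 2.3264.
n = log₂(2.3264) ≈ 1.2181 half-lives, so t½ = 18.1/1.2181 ≈ 14.859 hours.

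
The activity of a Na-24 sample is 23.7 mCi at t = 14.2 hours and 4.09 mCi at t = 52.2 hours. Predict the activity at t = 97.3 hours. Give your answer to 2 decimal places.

Over Δt = 52.2 − 14.2 = 38 hours, the level fell by a factor of 23.7/4.09 ≈ 5.7946.
n = log₂(5.7946) ≈ 2.5347 half-lives, so t½ = 38/2.5347 ≈ 14.992 hours.
From t = 52.2 to t = 97.3: 4.09 × (1/2)^((97.3−52.2)/14.992) ≈ 0.50832 mCi.

0.51 mCi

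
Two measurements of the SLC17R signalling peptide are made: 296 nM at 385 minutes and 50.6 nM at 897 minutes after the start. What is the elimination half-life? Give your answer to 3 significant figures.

Over Δt = 897 − 385 = 512 minutes, the level fell by a factor of 296/50.6 ≈ 5.8498.
n = log₂(5.8498) ≈ 2.5484 half-lives, so t½ = 512/2.5484 ≈ 200.91 minutes.

201 minutes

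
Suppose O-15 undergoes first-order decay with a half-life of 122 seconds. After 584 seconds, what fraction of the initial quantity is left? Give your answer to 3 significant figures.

n = 584/122 ≈ 4.7869 half-lives.
Fraction remaining = (1/2)^4.7869 ≈ 0.036225.

0.0362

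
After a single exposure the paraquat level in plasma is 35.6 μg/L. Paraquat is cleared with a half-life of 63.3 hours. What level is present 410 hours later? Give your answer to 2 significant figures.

Number of half-lives: n = 410/63.3 ≈ 6.4771.
Remaining = 35.6 × (1/2)^6.4771 = 35.6 × 0.011225 ≈ 0.39962 μg/L.

0.40 μg/L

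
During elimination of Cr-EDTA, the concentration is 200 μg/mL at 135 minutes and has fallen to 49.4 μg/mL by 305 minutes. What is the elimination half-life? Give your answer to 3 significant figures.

Over Δt = 305 − 135 = 170 minutes, the level fell by a factor of 200/49.4 ≈ 4.0486.
n = log₂(4.0486) ≈ 2.0174 half-lives, so t½ = 170/2.0174 ≈ 84.266 minutes.

84.3 minutes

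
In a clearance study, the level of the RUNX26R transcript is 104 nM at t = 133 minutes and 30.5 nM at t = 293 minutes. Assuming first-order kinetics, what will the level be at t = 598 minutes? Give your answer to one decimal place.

2.9 nM

Over Δt = 293 − 133 = 160 minutes, the level fell by a factor of 104/30.5 ≈ 3.4098.
n = log₂(3.4098) ≈ 1.7697 half-lives, so t½ = 160/1.7697 ≈ 90.411 minutes.
From t = 293 to t = 598: 30.5 × (1/2)^((598−293)/90.411) ≈ 2.9429 nM.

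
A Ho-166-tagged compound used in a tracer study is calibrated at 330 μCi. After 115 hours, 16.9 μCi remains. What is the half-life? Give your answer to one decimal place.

26.8 hours

A/A₀ = 16.9/330 ≈ 0.051212.
n = log₂(19.527) ≈ 4.2874 half-lives elapsed in 115 hours.
t½ = 115/4.2874 ≈ 26.823 hours.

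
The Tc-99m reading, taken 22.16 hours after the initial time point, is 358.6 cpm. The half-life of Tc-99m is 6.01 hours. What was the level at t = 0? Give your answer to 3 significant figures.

4620 cpm

Number of half-lives elapsed: n = 22.16/6.01 ≈ 3.6872.
A₀ = A × 2^n = 358.6 × 2^3.6872 = 358.6 × 12.881 ≈ 4619.2 cpm.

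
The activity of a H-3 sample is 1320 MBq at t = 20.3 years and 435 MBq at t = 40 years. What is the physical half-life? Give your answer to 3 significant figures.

12.3 years

Over Δt = 40 − 20.3 = 19.7 years, the level fell by a factor of 1320/435 ≈ 3.0345.
n = log₂(3.0345) ≈ 1.6015 half-lives, so t½ = 19.7/1.6015 ≈ 12.301 years.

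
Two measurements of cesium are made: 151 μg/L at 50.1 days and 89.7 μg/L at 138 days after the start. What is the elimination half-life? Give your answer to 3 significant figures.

Over Δt = 138 − 50.1 = 87.9 days, the level fell by a factor of 151/89.7 ≈ 1.6834.
n = log₂(1.6834) ≈ 0.75137 half-lives, so t½ = 87.9/0.75137 ≈ 116.99 days.

117 days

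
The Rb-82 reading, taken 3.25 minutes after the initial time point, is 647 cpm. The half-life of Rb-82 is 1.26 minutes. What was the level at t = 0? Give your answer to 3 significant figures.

3870 cpm

Number of half-lives elapsed: n = 3.25/1.26 ≈ 2.5794.
A₀ = A × 2^n = 647 × 2^2.5794 = 647 × 5.9768 ≈ 3867 cpm.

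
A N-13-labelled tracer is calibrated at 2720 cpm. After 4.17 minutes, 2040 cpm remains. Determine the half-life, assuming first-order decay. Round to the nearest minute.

10 minutes

A/A₀ = 2040/2720 ≈ 0.75.
n = log₂(1.3333) ≈ 0.41504 half-lives elapsed in 4.17 minutes.
t½ = 4.17/0.41504 ≈ 10.047 minutes.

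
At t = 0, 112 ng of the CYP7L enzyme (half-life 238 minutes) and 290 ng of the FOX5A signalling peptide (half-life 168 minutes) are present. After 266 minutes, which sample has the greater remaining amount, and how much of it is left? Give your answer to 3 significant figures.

FOX5A signalling peptide, 96.8 ng

CYP7L enzyme: 112 × (1/2)^1.1176 ≈ 51.615 ng.
FOX5A signalling peptide: 290 × (1/2)^1.5833 ≈ 96.776 ng.
FOX5A signalling peptide has more remaining, at ≈ 96.776 ng.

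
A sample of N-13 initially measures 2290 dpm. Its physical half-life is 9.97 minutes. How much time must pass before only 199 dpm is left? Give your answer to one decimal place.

35.1 minutes

Fraction remaining = 199/2290 ≈ 0.0869.
n = log₂(2290/199) = ln(11.508)/ln 2 ≈ 3.5245 half-lives.
t = n × t½ = 3.5245 × 9.97 ≈ 35.139 minutes.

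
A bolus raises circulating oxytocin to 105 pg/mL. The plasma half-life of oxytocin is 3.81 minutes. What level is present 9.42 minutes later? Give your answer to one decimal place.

18.9 pg/mL

Number of half-lives: n = 9.42/3.81 ≈ 2.4724.
Remaining = 105 × (1/2)^2.4724 = 105 × 0.18019 ≈ 18.92 pg/mL.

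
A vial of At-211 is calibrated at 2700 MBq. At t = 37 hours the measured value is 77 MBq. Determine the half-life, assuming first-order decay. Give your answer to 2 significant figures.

A/A₀ = 77/2700 ≈ 0.028519.
n = log₂(35.065) ≈ 5.132 half-lives elapsed in 37 hours.
t½ = 37/5.132 ≈ 7.2097 hours.

7.2 hours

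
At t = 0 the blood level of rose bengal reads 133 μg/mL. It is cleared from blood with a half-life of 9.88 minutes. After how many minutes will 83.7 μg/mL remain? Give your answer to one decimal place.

6.6 minutes

Fraction remaining = 83.7/133 ≈ 0.62932.
n = log₂(133/83.7) = ln(1.589)/ln 2 ≈ 0.66813 half-lives.
t = n × t½ = 0.66813 × 9.88 ≈ 6.6011 minutes.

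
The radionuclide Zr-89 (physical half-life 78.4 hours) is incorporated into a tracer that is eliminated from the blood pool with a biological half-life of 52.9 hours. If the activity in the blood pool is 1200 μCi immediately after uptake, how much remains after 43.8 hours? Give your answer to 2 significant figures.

1/t_eff = 1/t_phys + 1/t_biol = 1/78.4 + 1/52.9 = 0.031659 per hour.
t_eff = 78.4 × 52.9 / (78.4 + 52.9) ≈ 31.587 hours.
Remaining = 1200 × (1/2)^(43.8/31.587) = 1200 × (1/2)^1.3867 ≈ 458.94 μCi.

460 μCi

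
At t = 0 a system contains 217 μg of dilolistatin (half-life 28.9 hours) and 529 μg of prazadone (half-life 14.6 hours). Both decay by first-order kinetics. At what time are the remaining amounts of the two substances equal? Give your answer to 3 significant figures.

37.9 hours

Set 217·(1/2)^(t/28.9) = 529·(1/2)^(t/14.6).
Taking log₂: log₂(217/529) = t·(1/28.9 − 1/14.6).
log₂(0.41021) = -1.2856; 1/28.9 − 1/14.6 = -0.033891.
t = -1.2856 / -0.033891 ≈ 37.932 hours.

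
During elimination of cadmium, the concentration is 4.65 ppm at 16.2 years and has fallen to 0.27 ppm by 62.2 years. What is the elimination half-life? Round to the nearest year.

Over Δt = 62.2 − 16.2 = 46 years, the level fell by a factor of 4.65/0.27 ≈ 17.222.
n = log₂(17.222) ≈ 4.1062 half-lives, so t½ = 46/4.1062 ≈ 11.203 years.

11 years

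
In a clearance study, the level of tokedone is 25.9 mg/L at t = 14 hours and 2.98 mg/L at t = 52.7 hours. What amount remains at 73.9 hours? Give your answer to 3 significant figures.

Over Δt = 52.7 − 14 = 38.7 hours, the level fell by a factor of 25.9/2.98 ≈ 8.6913.
n = log₂(8.6913) ≈ 3.1196 half-lives, so t½ = 38.7/3.1196 ≈ 12.406 hours.
From t = 52.7 to t = 73.9: 2.98 × (1/2)^((73.9−52.7)/12.406) ≈ 0.91156 mg/L.

0.912 mg/L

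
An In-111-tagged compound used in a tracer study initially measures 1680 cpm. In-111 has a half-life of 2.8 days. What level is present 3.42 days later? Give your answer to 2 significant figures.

Number of half-lives: n = 3.42/2.8 ≈ 1.2214.
Remaining = 1680 × (1/2)^1.2214 = 1680 × 0.42886 ≈ 720.48 cpm.

720 cpm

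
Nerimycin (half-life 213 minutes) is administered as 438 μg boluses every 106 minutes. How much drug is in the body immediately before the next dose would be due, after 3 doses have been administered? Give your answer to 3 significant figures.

686 μg

The 3 doses were given 318, 212, 106 minutes ago.
Total = 438·(1/2)^(318/213) + 438·(1/2)^(212/213) + 438·(1/2)^(106/213)
      = 155.61 + 219.71 + 310.22 ≈ 685.55 μg.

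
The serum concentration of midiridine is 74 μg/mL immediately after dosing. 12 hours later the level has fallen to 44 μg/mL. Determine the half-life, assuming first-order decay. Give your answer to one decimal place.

16.0 hours

A/A₀ = 44/74 ≈ 0.59459.
n = log₂(1.6818) ≈ 0.75002 half-lives elapsed in 12 hours.
t½ = 12/0.75002 ≈ 16 hours.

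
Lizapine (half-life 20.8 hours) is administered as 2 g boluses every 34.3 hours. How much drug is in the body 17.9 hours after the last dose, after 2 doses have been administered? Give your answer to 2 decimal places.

The 2 doses were given 52.2, 17.9 hours ago.
Total = 2·(1/2)^(52.2/20.8) + 2·(1/2)^(17.9/20.8)
      = 0.3512 + 1.1015 ≈ 1.4527 g.

1.45 g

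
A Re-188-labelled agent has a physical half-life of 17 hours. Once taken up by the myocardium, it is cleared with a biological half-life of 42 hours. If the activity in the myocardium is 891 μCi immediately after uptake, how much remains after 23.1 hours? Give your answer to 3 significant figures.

237 μCi

1/t_eff = 1/t_phys + 1/t_biol = 1/17 + 1/42 = 0.082633 per hour.
t_eff = 17 × 42 / (17 + 42) ≈ 12.102 hours.
Remaining = 891 × (1/2)^(23.1/12.102) = 891 × (1/2)^1.9088 ≈ 237.28 μCi.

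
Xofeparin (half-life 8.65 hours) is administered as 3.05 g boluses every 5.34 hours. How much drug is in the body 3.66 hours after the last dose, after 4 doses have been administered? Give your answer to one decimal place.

The 4 doses were given 19.68, 14.34, 9, 3.66 hours ago.
Total = 3.05·(1/2)^(19.68/8.65) + 3.05·(1/2)^(14.34/8.65) + 3.05·(1/2)^(9/8.65) + 3.05·(1/2)^(3.66/8.65)
      = 0.63011 + 0.96661 + 1.4828 + 2.2747 ≈ 5.3543 g.

5.4 g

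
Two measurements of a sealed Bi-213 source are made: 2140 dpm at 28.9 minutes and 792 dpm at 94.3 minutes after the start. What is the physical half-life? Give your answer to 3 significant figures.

45.6 minutes

Over Δt = 94.3 − 28.9 = 65.4 minutes, the level fell by a factor of 2140/792 ≈ 2.702.
n = log₂(2.702) ≈ 1.434 half-lives, so t½ = 65.4/1.434 ≈ 45.605 minutes.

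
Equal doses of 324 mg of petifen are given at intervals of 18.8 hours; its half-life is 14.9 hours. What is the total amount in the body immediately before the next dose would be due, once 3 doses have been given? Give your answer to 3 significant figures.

215 mg

The 3 doses were given 56.4, 37.6, 18.8 hours ago.
Total = 324·(1/2)^(56.4/14.9) + 324·(1/2)^(37.6/14.9) + 324·(1/2)^(18.8/14.9)
      = 23.5 + 56.351 + 135.12 ≈ 214.97 mg.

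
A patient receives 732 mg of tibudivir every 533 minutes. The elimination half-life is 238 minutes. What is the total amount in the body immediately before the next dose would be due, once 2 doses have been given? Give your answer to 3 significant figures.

188 mg

The 2 doses were given 1066, 533 minutes ago.
Total = 732·(1/2)^(1066/238) + 732·(1/2)^(533/238)
      = 32.825 + 155.01 ≈ 187.83 mg.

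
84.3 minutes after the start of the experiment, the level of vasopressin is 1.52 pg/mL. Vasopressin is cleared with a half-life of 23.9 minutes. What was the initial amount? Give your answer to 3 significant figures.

17.5 pg/mL

Number of half-lives elapsed: n = 84.3/23.9 ≈ 3.5272.
A₀ = A × 2^n = 1.52 × 2^3.5272 = 1.52 × 11.529 ≈ 17.524 pg/mL.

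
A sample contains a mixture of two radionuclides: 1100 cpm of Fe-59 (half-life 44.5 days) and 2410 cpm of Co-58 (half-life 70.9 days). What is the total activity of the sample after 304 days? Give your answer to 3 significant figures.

Fe-59: 1100 × (1/2)^(304/44.5) = 1100 × (1/2)^6.8315 ≈ 9.6587 cpm.
Co-58: 2410 × (1/2)^(304/70.9) = 2410 × (1/2)^4.2877 ≈ 123.39 cpm.
Total = 9.6587 + 123.39 ≈ 133.05 cpm.

133 cpm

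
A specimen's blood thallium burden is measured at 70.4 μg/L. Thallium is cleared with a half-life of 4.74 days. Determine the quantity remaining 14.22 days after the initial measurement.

8.8 μg/L

Elapsed time is 3 half-lives (14.22/4.74).
Each half-life halves the amount: 70.4 × (1/2)^3 = 70.4/8 = 8.8 μg/L.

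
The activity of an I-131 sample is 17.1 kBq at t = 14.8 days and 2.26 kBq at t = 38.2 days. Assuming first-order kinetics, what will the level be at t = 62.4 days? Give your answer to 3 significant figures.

0.279 kBq

Over Δt = 38.2 − 14.8 = 23.4 days, the level fell by a factor of 17.1/2.26 ≈ 7.5664.
n = log₂(7.5664) ≈ 2.9196 half-lives, so t½ = 23.4/2.9196 ≈ 8.0148 days.
From t = 38.2 to t = 62.4: 2.26 × (1/2)^((62.4−38.2)/8.0148) ≈ 0.27872 kBq.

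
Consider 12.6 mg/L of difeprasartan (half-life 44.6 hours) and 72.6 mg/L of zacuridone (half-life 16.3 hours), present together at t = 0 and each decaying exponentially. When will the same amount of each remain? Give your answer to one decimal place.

64.9 hours

Set 12.6·(1/2)^(t/44.6) = 72.6·(1/2)^(t/16.3).
Taking log₂: log₂(12.6/72.6) = t·(1/44.6 − 1/16.3).
log₂(0.17355) = -2.5265; 1/44.6 − 1/16.3 = -0.038928.
t = -2.5265 / -0.038928 ≈ 64.903 hours.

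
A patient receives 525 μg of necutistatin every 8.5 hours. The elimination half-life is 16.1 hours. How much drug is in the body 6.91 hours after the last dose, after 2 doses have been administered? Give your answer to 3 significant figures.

The 2 doses were given 15.41, 6.91 hours ago.
Total = 525·(1/2)^(15.41/16.1) + 525·(1/2)^(6.91/16.1)
      = 270.41 + 389.91 ≈ 660.32 μg.

660 μg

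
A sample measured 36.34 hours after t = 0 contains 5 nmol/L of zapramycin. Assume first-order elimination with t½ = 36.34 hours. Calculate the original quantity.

Number of half-lives elapsed: n = 36.34/36.34 ≈ 1.
A₀ = A × 2^n = 5 × 2^1 = 5 × 2 ≈ 10 nmol/L.

10 nmol/L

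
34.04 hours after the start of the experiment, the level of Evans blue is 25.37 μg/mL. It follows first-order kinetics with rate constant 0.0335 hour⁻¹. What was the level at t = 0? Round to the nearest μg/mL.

t½ = ln 2 / λ = 0.69315 / 0.0335 ≈ 20.691 hours.
Number of half-lives elapsed: n = 34.04/20.691 ≈ 1.6452.
A₀ = A × 2^n = 25.37 × 2^1.6452 = 25.37 × 3.1278 ≈ 79.353 μg/mL.

79 μg/mL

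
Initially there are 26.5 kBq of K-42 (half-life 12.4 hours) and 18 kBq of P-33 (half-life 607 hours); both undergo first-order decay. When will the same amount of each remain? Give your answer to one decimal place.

Set 26.5·(1/2)^(t/12.4) = 18·(1/2)^(t/607).
Taking log₂: log₂(26.5/18) = t·(1/12.4 − 1/607).
log₂(1.4722) = 0.558; 1/12.4 − 1/607 = 0.078998.
t = 0.558 / 0.078998 ≈ 7.0634 hours.

7.1 hours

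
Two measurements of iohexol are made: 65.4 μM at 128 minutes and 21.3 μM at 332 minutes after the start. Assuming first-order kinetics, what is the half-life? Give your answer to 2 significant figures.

130 minutes

Over Δt = 332 − 128 = 204 minutes, the level fell by a factor of 65.4/21.3 ≈ 3.0704.
n = log₂(3.0704) ≈ 1.6184 half-lives, so t½ = 204/1.6184 ≈ 126.05 minutes.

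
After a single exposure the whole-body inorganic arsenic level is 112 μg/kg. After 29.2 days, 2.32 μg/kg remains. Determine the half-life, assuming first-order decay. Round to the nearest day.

A/A₀ = 2.32/112 ≈ 0.020714.
n = log₂(48.276) ≈ 5.5932 half-lives elapsed in 29.2 days.
t½ = 29.2/5.5932 ≈ 5.2206 days.

5 days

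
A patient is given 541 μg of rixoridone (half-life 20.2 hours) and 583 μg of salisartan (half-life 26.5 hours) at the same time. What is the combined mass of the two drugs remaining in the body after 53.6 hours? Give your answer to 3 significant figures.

229 μg

rixoridone: 541 × (1/2)^(53.6/20.2) = 541 × (1/2)^2.6535 ≈ 85.985 μg.
salisartan: 583 × (1/2)^(53.6/26.5) = 583 × (1/2)^2.0226 ≈ 143.48 μg.
Total = 85.985 + 143.48 ≈ 229.47 μg.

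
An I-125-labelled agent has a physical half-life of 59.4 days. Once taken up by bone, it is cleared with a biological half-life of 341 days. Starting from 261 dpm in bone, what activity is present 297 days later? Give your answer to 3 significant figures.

4.46 dpm

1/t_eff = 1/t_phys + 1/t_biol = 1/59.4 + 1/341 = 0.019768 per day.
t_eff = 59.4 × 341 / (59.4 + 341) ≈ 50.588 days.
Remaining = 261 × (1/2)^(297/50.588) = 261 × (1/2)^5.871 ≈ 4.4597 dpm.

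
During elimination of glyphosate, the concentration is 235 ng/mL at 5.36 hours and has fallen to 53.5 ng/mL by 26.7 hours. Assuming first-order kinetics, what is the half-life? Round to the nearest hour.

Over Δt = 26.7 − 5.36 = 21.34 hours, the level fell by a factor of 235/53.5 ≈ 4.3925.
n = log₂(4.3925) ≈ 2.135 half-lives, so t½ = 21.34/2.135 ≈ 9.9951 hours.

10 hours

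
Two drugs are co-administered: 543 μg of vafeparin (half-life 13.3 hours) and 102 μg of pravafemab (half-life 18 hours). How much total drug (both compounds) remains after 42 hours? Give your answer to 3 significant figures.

vafeparin: 543 × (1/2)^(42/13.3) = 543 × (1/2)^3.1579 ≈ 60.839 μg.
pravafemab: 102 × (1/2)^(42/18) = 102 × (1/2)^2.3333 ≈ 20.239 μg.
Total = 60.839 + 20.239 ≈ 81.078 μg.

81.1 μg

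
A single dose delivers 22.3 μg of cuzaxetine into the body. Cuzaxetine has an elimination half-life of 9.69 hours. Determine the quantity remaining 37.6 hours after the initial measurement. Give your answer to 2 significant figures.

Number of half-lives: n = 37.6/9.69 ≈ 3.8803.
Remaining = 22.3 × (1/2)^3.8803 = 22.3 × 0.067907 ≈ 1.5143 μg.

1.5 μg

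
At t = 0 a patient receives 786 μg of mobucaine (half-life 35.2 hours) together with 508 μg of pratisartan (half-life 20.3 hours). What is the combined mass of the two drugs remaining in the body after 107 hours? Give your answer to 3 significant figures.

mobucaine: 786 × (1/2)^(107/35.2) = 786 × (1/2)^3.0398 ≈ 95.578 μg.
pratisartan: 508 × (1/2)^(107/20.3) = 508 × (1/2)^5.2709 ≈ 13.157 μg.
Total = 95.578 + 13.157 ≈ 108.74 μg.

109 μg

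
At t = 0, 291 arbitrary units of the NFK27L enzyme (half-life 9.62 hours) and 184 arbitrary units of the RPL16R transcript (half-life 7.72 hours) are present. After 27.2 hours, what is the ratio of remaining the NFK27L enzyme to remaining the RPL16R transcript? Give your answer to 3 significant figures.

NFK27L enzyme: 291 × (1/2)^(27.2/9.62) = 291 × (1/2)^2.8274 ≈ 40.997 arbitrary units.
RPL16R transcript: 184 × (1/2)^(27.2/7.72) = 184 × (1/2)^3.5233 ≈ 16.003 arbitrary units.
Ratio ≈ 40.997 / 16.003 ≈ 2.5619.

2.56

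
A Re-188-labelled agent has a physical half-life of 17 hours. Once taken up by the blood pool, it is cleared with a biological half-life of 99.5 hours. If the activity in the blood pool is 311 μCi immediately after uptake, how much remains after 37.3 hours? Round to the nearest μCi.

1/t_eff = 1/t_phys + 1/t_biol = 1/17 + 1/99.5 = 0.068874 per hour.
t_eff = 17 × 99.5 / (17 + 99.5) ≈ 14.519 hours.
Remaining = 311 × (1/2)^(37.3/14.519) = 311 × (1/2)^2.569 ≈ 52.41 μCi.

52 μCi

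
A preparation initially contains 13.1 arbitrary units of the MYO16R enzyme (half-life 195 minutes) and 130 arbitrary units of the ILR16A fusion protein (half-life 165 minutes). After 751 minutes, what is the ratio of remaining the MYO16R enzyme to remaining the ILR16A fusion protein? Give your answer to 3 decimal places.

0.164

MYO16R enzyme: 13.1 × (1/2)^(751/195) = 13.1 × (1/2)^3.8513 ≈ 0.90765 arbitrary units.
ILR16A fusion protein: 130 × (1/2)^(751/165) = 130 × (1/2)^4.5515 ≈ 5.5437 arbitrary units.
Ratio ≈ 0.90765 / 5.5437 ≈ 0.16373.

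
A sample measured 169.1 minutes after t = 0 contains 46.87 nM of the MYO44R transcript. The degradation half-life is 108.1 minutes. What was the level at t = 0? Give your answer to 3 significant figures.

139 nM

Number of half-lives elapsed: n = 169.1/108.1 ≈ 1.5643.
A₀ = A × 2^n = 46.87 × 2^1.5643 = 46.87 × 2.9573 ≈ 138.61 nM.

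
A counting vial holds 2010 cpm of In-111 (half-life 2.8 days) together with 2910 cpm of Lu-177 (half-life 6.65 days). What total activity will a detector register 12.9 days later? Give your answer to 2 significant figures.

840 cpm

In-111: 2010 × (1/2)^(12.9/2.8) = 2010 × (1/2)^4.6071 ≈ 82.472 cpm.
Lu-177: 2910 × (1/2)^(12.9/6.65) = 2910 × (1/2)^1.9398 ≈ 758.47 cpm.
Total = 82.472 + 758.47 ≈ 840.95 cpm.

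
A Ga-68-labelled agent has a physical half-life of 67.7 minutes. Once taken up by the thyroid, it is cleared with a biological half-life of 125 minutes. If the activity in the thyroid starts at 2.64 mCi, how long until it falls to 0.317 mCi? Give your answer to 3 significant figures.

1/t_eff = 1/t_phys + 1/t_biol = 1/67.7 + 1/125 = 0.022771 per minute.
t_eff = 67.7 × 125 / (67.7 + 125) ≈ 43.915 minutes.
n = log₂(2.64/0.317) ≈ 3.058; t = 3.058 × 43.915 ≈ 134.29 minutes.

134 minutes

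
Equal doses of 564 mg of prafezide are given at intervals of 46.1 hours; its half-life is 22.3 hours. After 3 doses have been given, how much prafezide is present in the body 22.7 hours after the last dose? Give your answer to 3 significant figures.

The 3 doses were given 114.9, 68.8, 22.7 hours ago.
Total = 564·(1/2)^(114.9/22.3) + 564·(1/2)^(68.8/22.3) + 564·(1/2)^(22.7/22.3)
      = 15.857 + 66.457 + 278.52 ≈ 360.83 mg.

361 mg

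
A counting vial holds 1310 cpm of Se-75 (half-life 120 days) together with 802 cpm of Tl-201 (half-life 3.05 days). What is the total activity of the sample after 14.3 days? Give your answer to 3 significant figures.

1240 cpm

Se-75: 1310 × (1/2)^(14.3/120) = 1310 × (1/2)^0.11917 ≈ 1206.1 cpm.
Tl-201: 802 × (1/2)^(14.3/3.05) = 802 × (1/2)^4.6885 ≈ 31.102 cpm.
Total = 1206.1 + 31.102 ≈ 1237.2 cpm.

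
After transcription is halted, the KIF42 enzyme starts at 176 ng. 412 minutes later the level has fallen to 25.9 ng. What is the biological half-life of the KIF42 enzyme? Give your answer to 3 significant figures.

A/A₀ = 25.9/176 ≈ 0.14716.
n = log₂(6.7954) ≈ 2.7646 half-lives elapsed in 412 minutes.
t½ = 412/2.7646 ≈ 149.03 minutes.

149 minutes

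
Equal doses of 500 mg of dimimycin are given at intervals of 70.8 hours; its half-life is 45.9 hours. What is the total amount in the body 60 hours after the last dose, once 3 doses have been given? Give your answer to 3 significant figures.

295 mg

The 3 doses were given 201.6, 130.8, 60 hours ago.
Total = 500·(1/2)^(201.6/45.9) + 500·(1/2)^(130.8/45.9) + 500·(1/2)^(60/45.9)
      = 23.812 + 69.364 + 202.05 ≈ 295.23 mg.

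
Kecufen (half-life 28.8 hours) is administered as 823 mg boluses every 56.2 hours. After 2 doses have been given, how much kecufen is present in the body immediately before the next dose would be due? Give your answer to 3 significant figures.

The 2 doses were given 112.4, 56.2 hours ago.
Total = 823·(1/2)^(112.4/28.8) + 823·(1/2)^(56.2/28.8)
      = 55.023 + 212.8 ≈ 267.82 mg.

268 mg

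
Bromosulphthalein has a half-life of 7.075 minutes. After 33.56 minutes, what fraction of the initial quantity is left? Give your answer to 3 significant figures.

n = 33.56/7.075 ≈ 4.7435 half-lives.
Fraction remaining = (1/2)^4.7435 ≈ 0.037331.

0.0373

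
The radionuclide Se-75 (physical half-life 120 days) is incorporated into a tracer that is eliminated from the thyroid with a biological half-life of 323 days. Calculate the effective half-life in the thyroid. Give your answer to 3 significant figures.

87.5 days

1/t_eff = 1/t_phys + 1/t_biol = 1/120 + 1/323 = 0.011429 per day.
t_eff = 120 × 323 / (120 + 323) ≈ 87.494 days.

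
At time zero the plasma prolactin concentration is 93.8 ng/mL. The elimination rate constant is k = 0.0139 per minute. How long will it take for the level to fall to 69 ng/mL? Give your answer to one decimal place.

22.1 minutes

t½ = ln 2 / k = 0.69315 / 0.0139 ≈ 49.867 minutes.
Fraction remaining = 69/93.8 ≈ 0.73561.
n = log₂(93.8/69) = ln(1.3594)/ln 2 ≈ 0.44299 half-lives.
t = n × t½ = 0.44299 × 49.867 ≈ 22.091 minutes.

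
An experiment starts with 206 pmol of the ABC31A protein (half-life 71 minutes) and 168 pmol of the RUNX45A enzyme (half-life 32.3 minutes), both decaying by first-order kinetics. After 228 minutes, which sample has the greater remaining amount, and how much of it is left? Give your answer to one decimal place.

ABC31A protein, 22.2 pmol

ABC31A protein: 206 × (1/2)^3.2113 ≈ 22.242 pmol.
RUNX45A enzyme: 168 × (1/2)^7.0588 ≈ 1.2601 pmol.
ABC31A protein has more remaining, at ≈ 22.242 pmol.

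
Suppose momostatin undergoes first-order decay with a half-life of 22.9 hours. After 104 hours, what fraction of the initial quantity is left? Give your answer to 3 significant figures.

0.0429

n = 104/22.9 ≈ 4.5415 half-lives.
Fraction remaining = (1/2)^4.5415 ≈ 0.042941.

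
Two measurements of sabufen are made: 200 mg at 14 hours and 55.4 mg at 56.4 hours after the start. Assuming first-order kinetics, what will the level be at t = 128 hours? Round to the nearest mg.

6 mg

Over Δt = 56.4 − 14 = 42.4 hours, the level fell by a factor of 200/55.4 ≈ 3.6101.
n = log₂(3.6101) ≈ 1.852 half-lives, so t½ = 42.4/1.852 ≈ 22.894 hours.
From t = 56.4 to t = 128: 55.4 × (1/2)^((128−56.4)/22.894) ≈ 6.3392 mg.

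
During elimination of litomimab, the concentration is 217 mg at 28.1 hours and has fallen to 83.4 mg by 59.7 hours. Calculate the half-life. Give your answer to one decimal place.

Over Δt = 59.7 − 28.1 = 31.6 hours, the level fell by a factor of 217/83.4 ≈ 2.6019.
n = log₂(2.6019) ≈ 1.3796 half-lives, so t½ = 31.6/1.3796 ≈ 22.906 hours.

22.9 hours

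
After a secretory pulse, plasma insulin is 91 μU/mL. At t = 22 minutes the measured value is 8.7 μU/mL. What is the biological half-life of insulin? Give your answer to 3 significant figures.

A/A₀ = 8.7/91 ≈ 0.095604.
n = log₂(10.46) ≈ 3.3868 half-lives elapsed in 22 minutes.
t½ = 22/3.3868 ≈ 6.4958 minutes.

6.50 minutes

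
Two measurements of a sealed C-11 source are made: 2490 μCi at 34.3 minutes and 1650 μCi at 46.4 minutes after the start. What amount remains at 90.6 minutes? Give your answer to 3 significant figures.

367 μCi

Over Δt = 46.4 − 34.3 = 12.1 minutes, the level fell by a factor of 2490/1650 ≈ 1.5091.
n = log₂(1.5091) ≈ 0.59368 half-lives, so t½ = 12.1/0.59368 ≈ 20.381 minutes.
From t = 46.4 to t = 90.6: 1650 × (1/2)^((90.6−46.4)/20.381) ≈ 366.99 μCi.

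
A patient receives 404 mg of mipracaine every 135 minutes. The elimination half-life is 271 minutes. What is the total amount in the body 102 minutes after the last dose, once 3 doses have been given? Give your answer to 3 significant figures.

The 3 doses were given 372, 237, 102 minutes ago.
Total = 404·(1/2)^(372/271) + 404·(1/2)^(237/271) + 404·(1/2)^(102/271)
      = 156.01 + 220.35 + 311.23 ≈ 687.59 mg.

688 mg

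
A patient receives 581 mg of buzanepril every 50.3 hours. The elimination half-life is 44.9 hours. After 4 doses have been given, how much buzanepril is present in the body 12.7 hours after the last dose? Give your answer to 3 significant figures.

845 mg

The 4 doses were given 163.6, 113.3, 63, 12.7 hours ago.
Total = 581·(1/2)^(163.6/44.9) + 581·(1/2)^(113.3/44.9) + 581·(1/2)^(63/44.9) + 581·(1/2)^(12.7/44.9)
      = 46.487 + 101.06 + 219.68 + 477.56 ≈ 844.79 mg.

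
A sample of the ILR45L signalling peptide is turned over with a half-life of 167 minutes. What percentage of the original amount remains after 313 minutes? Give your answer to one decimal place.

n = 313/167 ≈ 1.8743 half-lives.
Fraction remaining = (1/2)^1.8743 ≈ 0.27277, i.e. 27.277%.

27.3%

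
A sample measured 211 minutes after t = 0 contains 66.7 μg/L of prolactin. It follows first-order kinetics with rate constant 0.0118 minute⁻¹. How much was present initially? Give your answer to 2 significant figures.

t½ = ln 2 / k = 0.69315 / 0.0118 ≈ 58.741 minutes.
Number of half-lives elapsed: n = 211/58.741 ≈ 3.592.
A₀ = A × 2^n = 66.7 × 2^3.592 = 66.7 × 12.059 ≈ 804.33 μg/L.

800 μg/L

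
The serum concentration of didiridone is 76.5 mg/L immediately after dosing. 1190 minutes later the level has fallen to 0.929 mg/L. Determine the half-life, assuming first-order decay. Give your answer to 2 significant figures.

A/A₀ = 0.929/76.5 ≈ 0.012144.
n = log₂(82.347) ≈ 6.3636 half-lives elapsed in 1190 minutes.
t½ = 1190/6.3636 ≈ 187 minutes.

190 minutes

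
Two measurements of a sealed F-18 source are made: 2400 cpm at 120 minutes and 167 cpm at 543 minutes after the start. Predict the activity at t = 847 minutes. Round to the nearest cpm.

Over Δt = 543 − 120 = 423 minutes, the level fell by a factor of 2400/167 ≈ 14.371.
n = log₂(14.371) ≈ 3.8451 half-lives, so t½ = 423/3.8451 ≈ 110.01 minutes.
From t = 543 to t = 847: 167 × (1/2)^((847−543)/110.01) ≈ 24.595 cpm.

25 cpm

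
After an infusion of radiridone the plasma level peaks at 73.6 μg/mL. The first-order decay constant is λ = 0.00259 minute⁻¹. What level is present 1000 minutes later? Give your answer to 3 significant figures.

5.52 μg/mL

t½ = ln 2 / λ = 0.69315 / 0.00259 ≈ 267.62 minutes.
Number of half-lives: n = 1000/267.62 ≈ 3.7366.
Remaining = 73.6 × (1/2)^3.7366 = 73.6 × 0.07502 ≈ 5.5215 μg/mL.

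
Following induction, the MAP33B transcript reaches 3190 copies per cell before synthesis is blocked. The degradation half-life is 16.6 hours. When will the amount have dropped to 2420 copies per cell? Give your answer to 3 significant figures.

6.62 hours

Fraction remaining = 2420/3190 ≈ 0.75862.
n = log₂(3190/2420) = ln(1.3182)/ln 2 ≈ 0.39855 half-lives.
t = n × t½ = 0.39855 × 16.6 ≈ 6.6159 hours.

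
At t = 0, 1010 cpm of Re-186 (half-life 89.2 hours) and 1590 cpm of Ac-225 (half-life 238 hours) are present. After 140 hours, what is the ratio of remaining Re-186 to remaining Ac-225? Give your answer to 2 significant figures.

Re-186: 1010 × (1/2)^(140/89.2) = 1010 × (1/2)^1.5695 ≈ 340.29 cpm.
Ac-225: 1590 × (1/2)^(140/238) = 1590 × (1/2)^0.58824 ≈ 1057.6 cpm.
Ratio ≈ 340.29 / 1057.6 ≈ 0.32176.

0.32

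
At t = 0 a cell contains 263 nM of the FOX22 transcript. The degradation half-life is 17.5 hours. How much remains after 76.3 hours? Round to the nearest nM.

13 nM

Number of half-lives: n = 76.3/17.5 ≈ 4.36.
Remaining = 263 × (1/2)^4.36 = 263 × 0.048698 ≈ 12.808 nM.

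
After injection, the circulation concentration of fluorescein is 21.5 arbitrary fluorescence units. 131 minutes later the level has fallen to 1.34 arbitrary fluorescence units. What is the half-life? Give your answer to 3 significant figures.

A/A₀ = 1.34/21.5 ≈ 0.062326.
n = log₂(16.045) ≈ 4.004 half-lives elapsed in 131 minutes.
t½ = 131/4.004 ≈ 32.717 minutes.

32.7 minutes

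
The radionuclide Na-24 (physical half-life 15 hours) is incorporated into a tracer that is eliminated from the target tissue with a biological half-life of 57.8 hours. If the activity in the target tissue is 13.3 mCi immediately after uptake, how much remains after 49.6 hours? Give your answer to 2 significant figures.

1/t_eff = 1/t_phys + 1/t_biol = 1/15 + 1/57.8 = 0.083968 per hour.
t_eff = 15 × 57.8 / (15 + 57.8) ≈ 11.909 hours.
Remaining = 13.3 × (1/2)^(49.6/11.909) = 13.3 × (1/2)^4.1648 ≈ 0.74152 mCi.

0.74 mCi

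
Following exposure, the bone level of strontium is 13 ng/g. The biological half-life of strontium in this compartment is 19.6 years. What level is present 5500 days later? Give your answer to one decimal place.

7.6 ng/g

Convert the elapsed time: 5500 days = 15.0685 years.
Number of half-lives: n = 15.0685/19.6 ≈ 0.7688.
Remaining = 13 × (1/2)^0.7688 = 13 × 0.58691 ≈ 7.6298 ng/g.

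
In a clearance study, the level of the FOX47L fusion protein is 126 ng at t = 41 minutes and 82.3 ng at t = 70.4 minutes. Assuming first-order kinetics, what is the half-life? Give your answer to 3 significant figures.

Over Δt = 70.4 − 41 = 29.4 minutes, the level fell by a factor of 126/82.3 ≈ 1.531.
n = log₂(1.531) ≈ 0.61446 half-lives, so t½ = 29.4/0.61446 ≈ 47.847 minutes.

47.8 minutes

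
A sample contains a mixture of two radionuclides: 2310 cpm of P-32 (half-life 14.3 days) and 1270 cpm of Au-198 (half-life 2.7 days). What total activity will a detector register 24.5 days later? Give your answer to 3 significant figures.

P-32: 2310 × (1/2)^(24.5/14.3) = 2310 × (1/2)^1.7133 ≈ 704.47 cpm.
Au-198: 1270 × (1/2)^(24.5/2.7) = 1270 × (1/2)^9.0741 ≈ 2.3563 cpm.
Total = 704.47 + 2.3563 ≈ 706.82 cpm.

707 cpm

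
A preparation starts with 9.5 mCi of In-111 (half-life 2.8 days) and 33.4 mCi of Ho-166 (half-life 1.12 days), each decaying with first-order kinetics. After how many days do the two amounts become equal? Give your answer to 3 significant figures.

Set 9.5·(1/2)^(t/2.8) = 33.4·(1/2)^(t/1.12).
Taking log₂: log₂(9.5/33.4) = t·(1/2.8 − 1/1.12).
log₂(0.28443) = -1.8138; 1/2.8 − 1/1.12 = -0.53571.
t = -1.8138 / -0.53571 ≈ 3.3859 days.

3.39 days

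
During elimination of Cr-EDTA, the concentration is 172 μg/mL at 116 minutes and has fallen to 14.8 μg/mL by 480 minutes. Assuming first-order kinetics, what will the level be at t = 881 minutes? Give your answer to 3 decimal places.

Over Δt = 480 − 116 = 364 minutes, the level fell by a factor of 172/14.8 ≈ 11.622.
n = log₂(11.622) ≈ 3.5387 half-lives, so t½ = 364/3.5387 ≈ 102.86 minutes.
From t = 480 to t = 881: 14.8 × (1/2)^((881−480)/102.86) ≈ 0.99246 μg/mL.

0.992 μg/mL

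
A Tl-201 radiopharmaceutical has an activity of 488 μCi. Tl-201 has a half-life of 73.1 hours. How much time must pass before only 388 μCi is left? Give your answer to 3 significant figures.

Fraction remaining = 388/488 ≈ 0.79508.
n = log₂(488/388) = ln(1.2577)/ln 2 ≈ 0.33082 half-lives.
t = n × t½ = 0.33082 × 73.1 ≈ 24.183 hours.

24.2 hours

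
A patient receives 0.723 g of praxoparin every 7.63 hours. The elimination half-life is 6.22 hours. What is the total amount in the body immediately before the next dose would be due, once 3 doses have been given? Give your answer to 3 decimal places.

The 3 doses were given 22.89, 15.26, 7.63 hours ago.
Total = 0.723·(1/2)^(22.89/6.22) + 0.723·(1/2)^(15.26/6.22) + 0.723·(1/2)^(7.63/6.22)
      = 0.056406 + 0.13201 + 0.30894 ≈ 0.49735 g.

0.497 g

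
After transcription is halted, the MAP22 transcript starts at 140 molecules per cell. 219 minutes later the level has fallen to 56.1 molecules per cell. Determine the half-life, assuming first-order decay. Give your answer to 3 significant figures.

166 minutes

A/A₀ = 56.1/140 ≈ 0.40071.
n = log₂(2.4955) ≈ 1.3194 half-lives elapsed in 219 minutes.
t½ = 219/1.3194 ≈ 165.99 minutes.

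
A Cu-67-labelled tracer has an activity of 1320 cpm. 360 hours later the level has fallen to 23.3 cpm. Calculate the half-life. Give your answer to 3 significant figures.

61.8 hours

A/A₀ = 23.3/1320 ≈ 0.017652.
n = log₂(56.652) ≈ 5.8241 half-lives elapsed in 360 hours.
t½ = 360/5.8241 ≈ 61.813 hours.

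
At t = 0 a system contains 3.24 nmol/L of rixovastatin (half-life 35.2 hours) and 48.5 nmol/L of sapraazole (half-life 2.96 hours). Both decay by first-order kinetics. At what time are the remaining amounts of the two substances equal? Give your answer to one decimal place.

12.6 hours

Set 3.24·(1/2)^(t/35.2) = 48.5·(1/2)^(t/2.96).
Taking log₂: log₂(3.24/48.5) = t·(1/35.2 − 1/2.96).
log₂(0.066804) = -3.9039; 1/35.2 − 1/2.96 = -0.30943.
t = -3.9039 / -0.30943 ≈ 12.617 hours.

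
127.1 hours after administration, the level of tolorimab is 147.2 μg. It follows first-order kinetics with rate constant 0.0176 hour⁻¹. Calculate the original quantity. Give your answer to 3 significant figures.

1380 μg

t½ = ln 2 / k = 0.69315 / 0.0176 ≈ 39.383 hours.
Number of half-lives elapsed: n = 127.1/39.383 ≈ 3.2273.
A₀ = A × 2^n = 147.2 × 2^3.2273 = 147.2 × 9.3648 ≈ 1378.5 μg.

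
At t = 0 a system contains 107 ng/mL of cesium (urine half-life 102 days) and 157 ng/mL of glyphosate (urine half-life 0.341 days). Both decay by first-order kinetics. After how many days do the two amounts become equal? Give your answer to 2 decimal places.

Set 107·(1/2)^(t/102) = 157·(1/2)^(t/0.341).
Taking log₂: log₂(107/157) = t·(1/102 − 1/0.341).
log₂(0.68153) = -0.55315; 1/102 − 1/0.341 = -2.9227.
t = -0.55315 / -2.9227 ≈ 0.18926 days.

0.19 days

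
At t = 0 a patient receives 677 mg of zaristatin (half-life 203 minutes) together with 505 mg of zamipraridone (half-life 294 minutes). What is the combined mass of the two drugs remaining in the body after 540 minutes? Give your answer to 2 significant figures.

zaristatin: 677 × (1/2)^(540/203) = 677 × (1/2)^2.6601 ≈ 107.11 mg.
zamipraridone: 505 × (1/2)^(540/294) = 505 × (1/2)^1.8367 ≈ 141.38 mg.
Total = 107.11 + 141.38 ≈ 248.48 mg.

250 mg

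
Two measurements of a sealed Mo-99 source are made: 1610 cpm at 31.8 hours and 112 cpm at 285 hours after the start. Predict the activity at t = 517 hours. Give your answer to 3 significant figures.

Over Δt = 285 − 31.8 = 253.2 hours, the level fell by a factor of 1610/112 ≈ 14.375.
n = log₂(14.375) ≈ 3.8455 half-lives, so t½ = 253.2/3.8455 ≈ 65.843 hours.
From t = 285 to t = 517: 112 × (1/2)^((517−285)/65.843) ≈ 9.7395 cpm.

9.74 cpm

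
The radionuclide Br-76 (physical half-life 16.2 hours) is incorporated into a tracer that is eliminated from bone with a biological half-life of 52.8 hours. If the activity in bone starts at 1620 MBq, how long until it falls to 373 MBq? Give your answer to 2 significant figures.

1/t_eff = 1/t_phys + 1/t_biol = 1/16.2 + 1/52.8 = 0.080668 per hour.
t_eff = 16.2 × 52.8 / (16.2 + 52.8) ≈ 12.397 hours.
n = log₂(1620/373) ≈ 2.1187; t = 2.1187 × 12.397 ≈ 26.265 hours.

26 hours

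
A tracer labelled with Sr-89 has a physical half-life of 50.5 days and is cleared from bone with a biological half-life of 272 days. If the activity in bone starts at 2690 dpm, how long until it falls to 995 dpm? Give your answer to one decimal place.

1/t_eff = 1/t_phys + 1/t_biol = 1/50.5 + 1/272 = 0.023478 per day.
t_eff = 50.5 × 272 / (50.5 + 272) ≈ 42.592 days.
n = log₂(2690/995) ≈ 1.4348; t = 1.4348 × 42.592 ≈ 61.113 days.

61.1 days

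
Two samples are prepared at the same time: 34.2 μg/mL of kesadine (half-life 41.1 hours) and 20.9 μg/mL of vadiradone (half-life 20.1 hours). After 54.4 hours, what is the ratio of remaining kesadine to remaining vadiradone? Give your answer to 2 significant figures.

kesadine: 34.2 × (1/2)^(54.4/41.1) = 34.2 × (1/2)^1.3236 ≈ 13.664 μg/mL.
vadiradone: 20.9 × (1/2)^(54.4/20.1) = 20.9 × (1/2)^2.7065 ≈ 3.202 μg/mL.
Ratio ≈ 13.664 / 3.202 ≈ 4.2674.

4.3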